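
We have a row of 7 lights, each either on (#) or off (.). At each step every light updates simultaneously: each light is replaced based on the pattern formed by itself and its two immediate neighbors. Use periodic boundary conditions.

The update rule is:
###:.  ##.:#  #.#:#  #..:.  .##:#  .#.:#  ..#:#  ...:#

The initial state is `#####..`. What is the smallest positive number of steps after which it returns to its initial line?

5

#...#.#
#.#####
###....
#.#.###
#####..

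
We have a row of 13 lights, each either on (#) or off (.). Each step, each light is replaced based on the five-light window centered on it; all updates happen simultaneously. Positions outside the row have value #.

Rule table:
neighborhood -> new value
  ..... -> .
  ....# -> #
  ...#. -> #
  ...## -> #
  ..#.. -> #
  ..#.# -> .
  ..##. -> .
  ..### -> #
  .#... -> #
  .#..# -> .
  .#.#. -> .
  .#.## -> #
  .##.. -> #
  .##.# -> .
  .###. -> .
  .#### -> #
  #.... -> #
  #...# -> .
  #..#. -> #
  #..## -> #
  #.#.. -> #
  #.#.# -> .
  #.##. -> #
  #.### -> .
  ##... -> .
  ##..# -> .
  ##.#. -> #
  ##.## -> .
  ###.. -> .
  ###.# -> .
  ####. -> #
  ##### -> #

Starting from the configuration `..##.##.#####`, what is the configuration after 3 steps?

.#...#...####
###.###.#####
##.......####

##.......####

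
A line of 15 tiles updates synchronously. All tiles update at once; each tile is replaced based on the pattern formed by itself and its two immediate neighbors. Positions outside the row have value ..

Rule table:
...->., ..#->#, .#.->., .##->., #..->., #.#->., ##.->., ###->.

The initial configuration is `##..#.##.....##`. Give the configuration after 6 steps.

...#........#..
..#........#...
.#........#....
#........#.....
........#......
.......#.......

.......#.......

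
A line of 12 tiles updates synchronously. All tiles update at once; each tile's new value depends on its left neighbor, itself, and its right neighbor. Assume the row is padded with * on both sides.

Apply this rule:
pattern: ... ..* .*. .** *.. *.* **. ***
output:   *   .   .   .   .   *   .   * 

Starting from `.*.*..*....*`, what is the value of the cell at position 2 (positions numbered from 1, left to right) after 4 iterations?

.

*.*.....**..
.*..***.....
*....*..***.
..**.....*.*
position 2 holds .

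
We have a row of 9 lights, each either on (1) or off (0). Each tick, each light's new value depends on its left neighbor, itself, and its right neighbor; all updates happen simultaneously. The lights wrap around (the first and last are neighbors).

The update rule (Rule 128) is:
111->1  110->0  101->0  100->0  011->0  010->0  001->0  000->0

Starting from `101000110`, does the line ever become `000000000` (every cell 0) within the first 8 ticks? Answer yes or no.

tick 1: 000000000
all cells are 0 at tick 1

yes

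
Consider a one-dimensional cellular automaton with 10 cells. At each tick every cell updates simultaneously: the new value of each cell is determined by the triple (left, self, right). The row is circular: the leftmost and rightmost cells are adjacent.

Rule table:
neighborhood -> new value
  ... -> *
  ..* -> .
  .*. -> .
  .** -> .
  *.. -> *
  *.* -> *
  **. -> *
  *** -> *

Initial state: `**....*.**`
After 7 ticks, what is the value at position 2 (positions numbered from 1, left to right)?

.

*****..*.*
******..*.
.******..*
*.******..
.*.******.
..*.******
*..*.*****
position 2 holds .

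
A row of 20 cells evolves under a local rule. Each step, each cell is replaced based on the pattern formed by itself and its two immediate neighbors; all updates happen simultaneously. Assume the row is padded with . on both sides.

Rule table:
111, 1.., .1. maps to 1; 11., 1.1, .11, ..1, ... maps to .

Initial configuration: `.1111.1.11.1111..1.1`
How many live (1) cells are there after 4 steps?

7

..11..1.....11.1.1.1
....1.11.......1.1.1
....1...1......1.1.1
....11..11.....1.1.1
count of 1: 7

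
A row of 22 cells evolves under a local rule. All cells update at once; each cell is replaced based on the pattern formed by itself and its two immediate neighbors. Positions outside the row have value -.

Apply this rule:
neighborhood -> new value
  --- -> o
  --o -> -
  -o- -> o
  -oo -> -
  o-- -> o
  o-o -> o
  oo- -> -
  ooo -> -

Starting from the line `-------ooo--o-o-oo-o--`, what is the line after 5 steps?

step 1: oooooo----o-oooo--oooo
step 2: ------ooo-oo----o-----
step 3: ooooo----o--ooo-oooooo
step 4: -----ooo-oo----o------
step 5: oooo----o--ooo-ooooooo

oooo----o--ooo-ooooooo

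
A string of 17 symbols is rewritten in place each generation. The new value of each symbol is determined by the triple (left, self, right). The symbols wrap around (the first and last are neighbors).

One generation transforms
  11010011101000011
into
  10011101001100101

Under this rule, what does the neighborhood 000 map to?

0

At position 12 the neighborhood is 000; the next row has 0 there.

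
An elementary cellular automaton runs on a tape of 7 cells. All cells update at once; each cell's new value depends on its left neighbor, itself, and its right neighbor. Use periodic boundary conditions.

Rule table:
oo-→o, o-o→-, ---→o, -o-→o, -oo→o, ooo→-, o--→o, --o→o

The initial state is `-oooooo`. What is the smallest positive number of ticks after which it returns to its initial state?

tick 1: -o----o
tick 2: -oooooo

2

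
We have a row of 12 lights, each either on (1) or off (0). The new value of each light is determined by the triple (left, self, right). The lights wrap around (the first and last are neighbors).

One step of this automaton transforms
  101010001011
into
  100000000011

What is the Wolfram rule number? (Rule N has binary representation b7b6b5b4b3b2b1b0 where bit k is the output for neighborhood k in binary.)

position 11: 111 → 1  (bit 7 = 1)
position 0: 110 → 1  (bit 6 = 1)
position 1: 101 → 0  (bit 5 = 0)
position 5: 100 → 0  (bit 4 = 0)
position 10: 011 → 1  (bit 3 = 1)
position 2: 010 → 0  (bit 2 = 0)
position 7: 001 → 0  (bit 1 = 0)
position 6: 000 → 0  (bit 0 = 0)
bits b7..b0 = 11001000 = 200

200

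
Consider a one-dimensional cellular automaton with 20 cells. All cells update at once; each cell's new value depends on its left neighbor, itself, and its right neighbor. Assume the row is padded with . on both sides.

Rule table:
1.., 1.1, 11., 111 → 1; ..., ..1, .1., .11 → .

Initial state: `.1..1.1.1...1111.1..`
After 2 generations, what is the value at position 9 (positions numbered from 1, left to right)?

..1..1.1.1...1111.1.
...1..1.1.1...1111.1
position 9 holds 1

1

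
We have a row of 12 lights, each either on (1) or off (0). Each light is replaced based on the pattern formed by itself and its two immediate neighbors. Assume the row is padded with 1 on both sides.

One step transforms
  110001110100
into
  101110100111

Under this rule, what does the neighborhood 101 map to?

0

At position 8 the neighborhood is 101; the next row has 0 there.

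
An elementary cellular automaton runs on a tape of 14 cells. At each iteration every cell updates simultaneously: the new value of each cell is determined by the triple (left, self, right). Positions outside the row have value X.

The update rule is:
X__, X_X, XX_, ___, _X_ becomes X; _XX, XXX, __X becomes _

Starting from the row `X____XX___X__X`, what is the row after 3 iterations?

XX__XXX__XX_XX

iteration 1: XXXX__XXX_XX__
iteration 2: ___XX___XX_XX_
iteration 3: XX__XXX__XX_XX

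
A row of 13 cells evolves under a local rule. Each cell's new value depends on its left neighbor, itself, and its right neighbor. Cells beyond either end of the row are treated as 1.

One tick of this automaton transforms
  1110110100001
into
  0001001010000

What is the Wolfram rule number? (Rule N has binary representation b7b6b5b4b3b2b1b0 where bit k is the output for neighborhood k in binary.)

position 0: 111 → 0  (bit 7 = 0)
position 2: 110 → 0  (bit 6 = 0)
position 3: 101 → 1  (bit 5 = 1)
position 8: 100 → 1  (bit 4 = 1)
position 4: 011 → 0  (bit 3 = 0)
position 7: 010 → 0  (bit 2 = 0)
position 11: 001 → 0  (bit 1 = 0)
position 9: 000 → 0  (bit 0 = 0)
bits b7..b0 = 00110000 = 48

48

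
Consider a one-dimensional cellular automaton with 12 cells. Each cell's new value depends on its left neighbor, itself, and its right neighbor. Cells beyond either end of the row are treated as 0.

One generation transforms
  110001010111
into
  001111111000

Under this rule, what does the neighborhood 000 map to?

1

At position 3 the neighborhood is 000; the next row has 1 there.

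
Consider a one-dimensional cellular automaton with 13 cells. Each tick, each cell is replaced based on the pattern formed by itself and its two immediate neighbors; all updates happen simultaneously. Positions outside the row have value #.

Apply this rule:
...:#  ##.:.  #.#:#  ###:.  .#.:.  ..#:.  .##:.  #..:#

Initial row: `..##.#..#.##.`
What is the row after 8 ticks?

.#.#.#..#..#.

#...#.#..#..#
.##..#.#..#..
#..#..#.#..#.
.#..#..#.#..#
#.#..#..#.#..
.#.#..#..#.#.
#.#.#..#..#.#
.#.#.#..#..#.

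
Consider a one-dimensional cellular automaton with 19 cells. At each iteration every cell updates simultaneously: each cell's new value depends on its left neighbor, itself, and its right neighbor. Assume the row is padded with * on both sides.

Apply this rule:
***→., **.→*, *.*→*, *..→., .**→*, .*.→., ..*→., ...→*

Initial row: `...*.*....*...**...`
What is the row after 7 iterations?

.****.*..*.*.******

.*..*..**...*.**.*.
*......**.*..****.*
*.****.***...*..***
***..***.*.*....*..
..*..*.**.*..**....
......****...**.**.
.****.*..*.*.******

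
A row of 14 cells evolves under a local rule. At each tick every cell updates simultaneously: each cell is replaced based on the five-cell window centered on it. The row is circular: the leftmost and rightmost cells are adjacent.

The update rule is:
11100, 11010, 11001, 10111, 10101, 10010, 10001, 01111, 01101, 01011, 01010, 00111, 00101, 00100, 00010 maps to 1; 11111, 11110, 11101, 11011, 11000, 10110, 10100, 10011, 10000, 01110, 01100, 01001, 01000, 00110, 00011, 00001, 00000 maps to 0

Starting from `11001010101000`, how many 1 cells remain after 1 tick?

00111111110010
count of 1: 9

9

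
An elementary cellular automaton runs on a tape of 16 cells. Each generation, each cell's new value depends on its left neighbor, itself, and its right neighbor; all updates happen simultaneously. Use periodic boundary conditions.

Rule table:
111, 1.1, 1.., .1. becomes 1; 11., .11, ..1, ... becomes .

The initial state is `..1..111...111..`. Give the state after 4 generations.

..11..1.1...1.1.
....1.1111..1111
1...11.11.1..11.
11....1..111...1

11....1..111...1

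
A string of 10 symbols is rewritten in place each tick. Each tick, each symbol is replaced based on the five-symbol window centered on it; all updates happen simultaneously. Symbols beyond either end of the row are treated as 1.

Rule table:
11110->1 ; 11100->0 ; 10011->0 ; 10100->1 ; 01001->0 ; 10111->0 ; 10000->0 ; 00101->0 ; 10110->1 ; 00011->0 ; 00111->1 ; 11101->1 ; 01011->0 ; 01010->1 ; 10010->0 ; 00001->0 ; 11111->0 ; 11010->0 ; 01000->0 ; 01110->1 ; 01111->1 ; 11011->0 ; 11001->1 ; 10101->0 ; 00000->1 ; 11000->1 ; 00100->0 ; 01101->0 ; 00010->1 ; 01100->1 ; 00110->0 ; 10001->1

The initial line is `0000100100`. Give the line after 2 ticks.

1001000000
0100001100

0100001100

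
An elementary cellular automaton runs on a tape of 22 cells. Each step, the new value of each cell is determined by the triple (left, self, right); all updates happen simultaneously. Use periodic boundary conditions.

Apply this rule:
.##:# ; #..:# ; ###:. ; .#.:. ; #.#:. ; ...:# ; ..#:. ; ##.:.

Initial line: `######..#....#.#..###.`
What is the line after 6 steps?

.......#.#..###.#.....

step 1: #.....#..###....#.#...
step 2: .####..#.#..###....##.
step 3: .#...#....#.#..###.#.#
step 4: ..##..###....#.#......
step 5: #.#.#.#..###....######
step 6: .......#.#..###.#.....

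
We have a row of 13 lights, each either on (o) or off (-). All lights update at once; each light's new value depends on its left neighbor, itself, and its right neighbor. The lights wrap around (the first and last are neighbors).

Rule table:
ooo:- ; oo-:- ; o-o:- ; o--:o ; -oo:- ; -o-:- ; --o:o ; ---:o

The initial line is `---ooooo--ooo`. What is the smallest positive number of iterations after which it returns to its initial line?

ooo-----oo---
---ooooo--ooo

2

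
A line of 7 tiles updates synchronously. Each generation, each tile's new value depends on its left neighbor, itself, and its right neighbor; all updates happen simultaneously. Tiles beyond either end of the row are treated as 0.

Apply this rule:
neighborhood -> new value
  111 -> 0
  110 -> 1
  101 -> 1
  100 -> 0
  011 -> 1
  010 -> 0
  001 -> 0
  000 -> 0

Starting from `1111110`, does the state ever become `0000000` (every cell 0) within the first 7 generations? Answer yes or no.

yes

generation 1: 1000010
generation 2: 0000000
all cells are 0 at generation 2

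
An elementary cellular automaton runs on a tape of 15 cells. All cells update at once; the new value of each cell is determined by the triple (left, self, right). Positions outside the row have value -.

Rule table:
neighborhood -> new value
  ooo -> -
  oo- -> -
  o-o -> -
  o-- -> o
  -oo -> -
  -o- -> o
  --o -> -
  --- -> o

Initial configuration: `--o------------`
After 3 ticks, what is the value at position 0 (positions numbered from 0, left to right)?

o

tick 1: o-ooooooooooooo
tick 2: o--------------
tick 3: ooooooooooooooo
position 0 holds o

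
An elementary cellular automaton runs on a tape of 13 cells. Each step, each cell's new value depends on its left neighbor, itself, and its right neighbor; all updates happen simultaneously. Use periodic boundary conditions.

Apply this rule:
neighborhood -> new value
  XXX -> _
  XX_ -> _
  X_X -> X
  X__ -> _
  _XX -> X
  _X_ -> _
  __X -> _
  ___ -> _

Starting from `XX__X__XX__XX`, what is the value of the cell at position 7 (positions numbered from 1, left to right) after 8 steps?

step 1: _______X___X_
step 2: _____________
step 3: _____________  (fixed point — unchanged through step 8)
position 7 holds _

_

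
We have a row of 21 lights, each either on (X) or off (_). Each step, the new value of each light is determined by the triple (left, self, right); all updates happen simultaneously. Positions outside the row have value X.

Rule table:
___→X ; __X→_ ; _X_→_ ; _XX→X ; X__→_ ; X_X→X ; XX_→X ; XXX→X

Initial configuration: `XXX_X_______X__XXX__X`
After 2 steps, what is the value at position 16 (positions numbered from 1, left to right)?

X

step 1: XXXX__XXXXX____XXX__X
step 2: XXXX__XXXXX_XX_XXX__X
position 16 holds X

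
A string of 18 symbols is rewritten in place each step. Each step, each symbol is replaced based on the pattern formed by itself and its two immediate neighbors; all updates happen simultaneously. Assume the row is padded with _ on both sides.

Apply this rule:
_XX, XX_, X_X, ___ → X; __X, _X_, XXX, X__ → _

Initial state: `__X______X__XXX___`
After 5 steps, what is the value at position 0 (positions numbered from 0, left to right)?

step 1: X___XXXX____X_X_XX
step 2: __X_X__X_XX__X_XXX
step 3: X__X____XXX___XX_X
step 4: _____XX_X_X_X_XXX_
step 5: XXXX_XXX_X_X_XX_X_
position 0 holds X

X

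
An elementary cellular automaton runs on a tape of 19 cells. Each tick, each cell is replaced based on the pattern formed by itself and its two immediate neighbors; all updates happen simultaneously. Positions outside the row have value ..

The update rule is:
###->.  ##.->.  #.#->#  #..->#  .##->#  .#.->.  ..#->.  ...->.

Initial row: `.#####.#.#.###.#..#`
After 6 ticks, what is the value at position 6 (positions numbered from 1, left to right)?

.#....#.#.##..#.#..
..#....#.##.#..#.#.
...#....##.#.#..#.#
....#...#.#.#.#..#.
.....#...#.#.#.#..#
......#...#.#.#.#..
position 6 holds .

.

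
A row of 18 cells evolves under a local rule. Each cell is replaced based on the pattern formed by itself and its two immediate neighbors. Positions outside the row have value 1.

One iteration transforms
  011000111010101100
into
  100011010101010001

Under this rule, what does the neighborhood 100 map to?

At position 3 the neighborhood is 100; the next row has 0 there.

0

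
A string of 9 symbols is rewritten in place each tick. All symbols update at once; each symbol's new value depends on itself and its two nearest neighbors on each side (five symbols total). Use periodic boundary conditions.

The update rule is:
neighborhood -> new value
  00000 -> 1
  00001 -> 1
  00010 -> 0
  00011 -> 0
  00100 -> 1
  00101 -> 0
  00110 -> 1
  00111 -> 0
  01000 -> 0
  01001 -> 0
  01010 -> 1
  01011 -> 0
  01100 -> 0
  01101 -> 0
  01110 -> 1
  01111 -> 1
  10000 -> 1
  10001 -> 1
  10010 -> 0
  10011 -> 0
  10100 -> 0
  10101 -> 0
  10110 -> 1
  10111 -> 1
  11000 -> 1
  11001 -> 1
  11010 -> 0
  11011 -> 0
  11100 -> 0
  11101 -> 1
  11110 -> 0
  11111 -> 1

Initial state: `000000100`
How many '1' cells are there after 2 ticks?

111110101
111010001
count of 1: 5

5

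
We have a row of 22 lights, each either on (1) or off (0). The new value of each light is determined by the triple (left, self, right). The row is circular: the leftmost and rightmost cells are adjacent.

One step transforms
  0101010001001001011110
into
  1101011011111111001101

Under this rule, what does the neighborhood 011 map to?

0

At position 17 the neighborhood is 011; the next row has 0 there.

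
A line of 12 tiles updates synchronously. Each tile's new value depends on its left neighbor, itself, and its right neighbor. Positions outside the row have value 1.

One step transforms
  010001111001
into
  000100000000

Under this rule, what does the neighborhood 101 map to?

At position 0 the neighborhood is 101; the next row has 0 there.

0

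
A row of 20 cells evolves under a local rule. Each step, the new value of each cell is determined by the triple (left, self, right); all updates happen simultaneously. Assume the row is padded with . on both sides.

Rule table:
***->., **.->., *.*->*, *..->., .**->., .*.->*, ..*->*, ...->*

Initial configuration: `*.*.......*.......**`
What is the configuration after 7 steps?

******.*******.*****

***.*******.******..
...*.......*.......*
****.*******.*******
....*.......*.......
*****.*******.******
.....*.......*......
******.*******.*****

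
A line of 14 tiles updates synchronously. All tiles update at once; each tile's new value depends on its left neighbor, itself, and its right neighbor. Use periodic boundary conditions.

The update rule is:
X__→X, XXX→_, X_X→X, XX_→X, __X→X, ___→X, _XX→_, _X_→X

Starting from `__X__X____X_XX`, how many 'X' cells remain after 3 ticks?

XXXXXXXXXXXX_X
___________XX_
XXXXXXXXXXX_XX
count of X: 13

13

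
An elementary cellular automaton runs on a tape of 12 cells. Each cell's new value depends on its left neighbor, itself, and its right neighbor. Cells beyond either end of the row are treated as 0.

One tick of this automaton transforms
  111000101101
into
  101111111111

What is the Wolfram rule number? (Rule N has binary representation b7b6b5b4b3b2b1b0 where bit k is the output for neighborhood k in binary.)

127

position 1: 111 → 0  (bit 7 = 0)
position 2: 110 → 1  (bit 6 = 1)
position 7: 101 → 1  (bit 5 = 1)
position 3: 100 → 1  (bit 4 = 1)
position 0: 011 → 1  (bit 3 = 1)
position 6: 010 → 1  (bit 2 = 1)
position 5: 001 → 1  (bit 1 = 1)
position 4: 000 → 1  (bit 0 = 1)
bits b7..b0 = 01111111 = 127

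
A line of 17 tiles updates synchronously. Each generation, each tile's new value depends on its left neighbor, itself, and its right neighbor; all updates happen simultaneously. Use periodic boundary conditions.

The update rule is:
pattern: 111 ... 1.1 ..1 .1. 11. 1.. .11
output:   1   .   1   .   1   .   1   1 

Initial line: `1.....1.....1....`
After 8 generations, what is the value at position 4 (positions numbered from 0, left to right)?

1

generation 1: 11....11....11...
generation 2: 1.1...1.1...1.1..
generation 3: 1111..1111..1111.
generation 4: 111.1.111.1.111.1
generation 5: 11.11111.11111.11
generation 6: 1.11111.11111.111
generation 7: .11111.11111.1111
generation 8: 11111.11111.1111.
position 4 holds 1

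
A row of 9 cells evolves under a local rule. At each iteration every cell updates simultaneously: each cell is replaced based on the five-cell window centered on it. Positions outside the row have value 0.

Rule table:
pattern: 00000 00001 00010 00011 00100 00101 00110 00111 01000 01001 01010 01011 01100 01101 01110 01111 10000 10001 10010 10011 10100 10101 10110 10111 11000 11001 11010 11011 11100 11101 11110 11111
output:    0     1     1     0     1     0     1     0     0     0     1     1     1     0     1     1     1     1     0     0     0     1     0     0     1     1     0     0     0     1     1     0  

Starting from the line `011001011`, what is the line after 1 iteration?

011100101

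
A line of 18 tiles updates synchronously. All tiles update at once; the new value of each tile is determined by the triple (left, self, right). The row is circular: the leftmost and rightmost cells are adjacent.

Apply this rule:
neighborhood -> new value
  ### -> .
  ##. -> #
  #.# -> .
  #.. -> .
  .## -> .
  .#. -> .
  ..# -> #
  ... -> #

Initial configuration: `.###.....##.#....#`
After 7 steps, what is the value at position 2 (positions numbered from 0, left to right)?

#

step 1: ...#.####.#...###.
step 2: ###.....#...##..#.
step 3: ..#.####..##.#.#..
step 4: ##.....#.#.#.....#
step 5: .#.####......####.
step 6: #.....#.#####...#.
step 7: ..####......#.##..
position 2 holds #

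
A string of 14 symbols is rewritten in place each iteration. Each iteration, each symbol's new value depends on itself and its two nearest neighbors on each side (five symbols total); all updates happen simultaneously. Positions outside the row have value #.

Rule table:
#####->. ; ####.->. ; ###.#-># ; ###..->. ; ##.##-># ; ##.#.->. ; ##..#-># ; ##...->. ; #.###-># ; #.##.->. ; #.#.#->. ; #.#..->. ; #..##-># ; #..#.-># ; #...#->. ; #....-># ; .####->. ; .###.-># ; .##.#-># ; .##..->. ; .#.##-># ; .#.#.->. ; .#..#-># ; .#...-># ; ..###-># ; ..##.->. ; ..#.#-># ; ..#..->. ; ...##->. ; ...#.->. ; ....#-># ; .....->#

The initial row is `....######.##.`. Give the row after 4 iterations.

.###..###.....

.##.#....##.##
#.#..###..###.
#..####.######
.###..###.....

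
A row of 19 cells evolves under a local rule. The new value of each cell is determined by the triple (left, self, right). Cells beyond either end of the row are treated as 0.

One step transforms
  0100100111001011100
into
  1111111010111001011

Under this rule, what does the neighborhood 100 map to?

1

At position 2 the neighborhood is 100; the next row has 1 there.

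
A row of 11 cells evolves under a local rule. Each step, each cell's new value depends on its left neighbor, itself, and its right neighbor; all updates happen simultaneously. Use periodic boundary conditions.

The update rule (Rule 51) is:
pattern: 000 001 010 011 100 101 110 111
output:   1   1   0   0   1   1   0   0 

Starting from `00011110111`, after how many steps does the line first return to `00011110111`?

11100001000
00011110111

2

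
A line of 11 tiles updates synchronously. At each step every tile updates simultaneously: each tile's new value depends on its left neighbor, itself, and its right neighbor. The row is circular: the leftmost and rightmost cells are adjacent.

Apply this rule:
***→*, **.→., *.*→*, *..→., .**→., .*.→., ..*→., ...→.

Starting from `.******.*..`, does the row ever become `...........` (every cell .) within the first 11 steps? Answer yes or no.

yes

..****.*...
...**.*....
.....*.....
...........
all cells are . at step 4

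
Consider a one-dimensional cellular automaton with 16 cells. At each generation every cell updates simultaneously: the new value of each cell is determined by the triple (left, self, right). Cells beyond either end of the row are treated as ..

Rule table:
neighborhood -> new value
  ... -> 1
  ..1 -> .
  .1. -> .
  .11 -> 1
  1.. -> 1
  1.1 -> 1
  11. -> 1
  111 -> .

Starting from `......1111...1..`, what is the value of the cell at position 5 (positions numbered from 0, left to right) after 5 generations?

1

11111.1..111..11
1...11.1.1.11.11
.11.111.1.111111
.1111.11.11....1
.1..1111111111..
position 5 holds 1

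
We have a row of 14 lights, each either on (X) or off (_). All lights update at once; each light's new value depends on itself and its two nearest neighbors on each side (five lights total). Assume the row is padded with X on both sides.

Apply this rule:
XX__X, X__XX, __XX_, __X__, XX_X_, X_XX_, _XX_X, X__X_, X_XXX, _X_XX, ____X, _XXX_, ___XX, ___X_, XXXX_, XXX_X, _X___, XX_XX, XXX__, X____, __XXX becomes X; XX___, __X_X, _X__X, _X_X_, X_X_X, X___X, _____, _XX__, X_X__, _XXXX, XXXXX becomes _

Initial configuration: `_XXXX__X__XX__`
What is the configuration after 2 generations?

XXXX__XXXXXXX_

XX_XXXXX_XX_XX
XXXX__XXXXXXX_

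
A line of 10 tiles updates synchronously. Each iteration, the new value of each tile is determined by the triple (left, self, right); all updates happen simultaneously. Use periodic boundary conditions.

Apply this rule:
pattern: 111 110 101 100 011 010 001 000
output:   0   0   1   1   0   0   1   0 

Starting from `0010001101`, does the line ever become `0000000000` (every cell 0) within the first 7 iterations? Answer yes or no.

1101010010
0010101101
1101010010  (repeats iteration 1; period 2)
iteration 7: 1101010010
iteration 7 is 1101010010, still not uniform 0

no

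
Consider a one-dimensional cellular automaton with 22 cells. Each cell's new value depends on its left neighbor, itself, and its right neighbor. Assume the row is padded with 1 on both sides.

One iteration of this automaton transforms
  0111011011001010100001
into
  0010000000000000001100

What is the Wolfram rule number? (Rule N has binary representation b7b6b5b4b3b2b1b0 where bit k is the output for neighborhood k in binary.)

position 2: 111 → 1  (bit 7 = 1)
position 3: 110 → 0  (bit 6 = 0)
position 0: 101 → 0  (bit 5 = 0)
position 10: 100 → 0  (bit 4 = 0)
position 1: 011 → 0  (bit 3 = 0)
position 12: 010 → 0  (bit 2 = 0)
position 11: 001 → 0  (bit 1 = 0)
position 18: 000 → 1  (bit 0 = 1)
bits b7..b0 = 10000001 = 129

129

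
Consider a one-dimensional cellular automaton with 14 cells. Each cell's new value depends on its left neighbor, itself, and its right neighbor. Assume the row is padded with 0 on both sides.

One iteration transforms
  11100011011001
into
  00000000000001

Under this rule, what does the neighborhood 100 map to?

At position 3 the neighborhood is 100; the next row has 0 there.

0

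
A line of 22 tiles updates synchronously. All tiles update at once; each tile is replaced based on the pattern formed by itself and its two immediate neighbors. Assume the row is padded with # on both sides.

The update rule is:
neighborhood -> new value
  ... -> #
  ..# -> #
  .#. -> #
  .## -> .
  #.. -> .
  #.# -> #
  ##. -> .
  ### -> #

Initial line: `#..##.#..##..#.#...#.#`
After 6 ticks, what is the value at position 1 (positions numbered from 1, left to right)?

#

..#..##.#...####.####.
.##.#..##.##.##.#.##.#
#..##.#..#..#..###..#.
..#..##.##.##.#.#..###
.##.#..#..#..####.#.##
#..##.##.##.#.##.###.#
position 1 holds #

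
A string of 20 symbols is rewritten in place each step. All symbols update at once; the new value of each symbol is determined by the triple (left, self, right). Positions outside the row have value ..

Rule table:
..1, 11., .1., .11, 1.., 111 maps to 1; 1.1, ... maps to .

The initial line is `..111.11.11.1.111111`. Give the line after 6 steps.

11111.11.11.1.111111

step 1: .1111.11.11.1.111111
step 2: 11111.11.11.1.111111
step 3: 11111.11.11.1.111111  (fixed point — unchanged through step 6)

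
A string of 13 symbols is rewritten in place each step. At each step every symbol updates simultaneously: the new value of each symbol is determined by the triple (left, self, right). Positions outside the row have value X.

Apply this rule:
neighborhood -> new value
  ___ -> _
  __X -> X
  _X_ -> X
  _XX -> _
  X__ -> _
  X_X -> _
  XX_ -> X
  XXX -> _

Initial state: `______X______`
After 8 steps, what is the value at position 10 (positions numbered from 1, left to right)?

_____XX_____X
____X_X____X_
___XX_X___XX_
__X_X_X__X_X_
_XX_X_X_XX_X_
__X_X_X__X_X_  (repeats step 4; period 2)
step 8: __X_X_X__X_X_
position 10 holds X

X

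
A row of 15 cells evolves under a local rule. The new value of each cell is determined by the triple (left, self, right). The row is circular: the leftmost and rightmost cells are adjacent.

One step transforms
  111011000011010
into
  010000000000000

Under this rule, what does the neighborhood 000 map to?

At position 7 the neighborhood is 000; the next row has 0 there.

0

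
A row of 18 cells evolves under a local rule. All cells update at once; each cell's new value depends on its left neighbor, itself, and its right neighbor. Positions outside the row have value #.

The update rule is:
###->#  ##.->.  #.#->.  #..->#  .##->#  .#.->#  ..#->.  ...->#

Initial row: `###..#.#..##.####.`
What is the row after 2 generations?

##.#.#.##.#..###..
#..#.#.#..##.##.#.

#..#.#.#..##.##.#.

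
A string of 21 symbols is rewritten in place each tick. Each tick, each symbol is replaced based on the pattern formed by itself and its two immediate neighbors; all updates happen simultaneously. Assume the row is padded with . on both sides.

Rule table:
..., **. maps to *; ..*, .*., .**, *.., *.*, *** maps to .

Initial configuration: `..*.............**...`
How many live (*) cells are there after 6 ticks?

*...***********..*.**
..*...........*.....*
*...*********...***..
..*.........*.*...*.*
*...*******.....*....
..*.......*.***...***
count of *: 8

8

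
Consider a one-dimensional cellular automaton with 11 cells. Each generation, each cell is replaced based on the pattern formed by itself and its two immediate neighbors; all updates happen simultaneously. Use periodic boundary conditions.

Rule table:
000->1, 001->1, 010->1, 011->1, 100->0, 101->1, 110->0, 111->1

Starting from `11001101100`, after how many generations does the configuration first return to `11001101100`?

generation 1: 10011011001
generation 2: 00110110011
generation 3: 01101100110
generation 4: 11011001100
generation 5: 10110011001
generation 6: 01100110011
generation 7: 11001100110
generation 8: 10011001101
generation 9: 00110011011
generation 10: 01100110110
generation 11: 11001101100

11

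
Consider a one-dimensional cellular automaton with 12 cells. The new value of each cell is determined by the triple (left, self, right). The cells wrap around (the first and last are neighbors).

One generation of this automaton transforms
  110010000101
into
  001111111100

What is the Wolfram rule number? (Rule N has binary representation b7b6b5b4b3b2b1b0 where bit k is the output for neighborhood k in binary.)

position 0: 111 → 0  (bit 7 = 0)
position 1: 110 → 0  (bit 6 = 0)
position 10: 101 → 0  (bit 5 = 0)
position 2: 100 → 1  (bit 4 = 1)
position 11: 011 → 0  (bit 3 = 0)
position 4: 010 → 1  (bit 2 = 1)
position 3: 001 → 1  (bit 1 = 1)
position 6: 000 → 1  (bit 0 = 1)
bits b7..b0 = 00010111 = 23

23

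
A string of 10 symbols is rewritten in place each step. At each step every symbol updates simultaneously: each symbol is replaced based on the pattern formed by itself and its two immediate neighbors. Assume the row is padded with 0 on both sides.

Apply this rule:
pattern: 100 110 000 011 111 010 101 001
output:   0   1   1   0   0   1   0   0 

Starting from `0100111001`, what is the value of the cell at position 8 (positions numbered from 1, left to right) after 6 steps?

0

0100001001
0101101001
0100101001
0100101001  (fixed point — unchanged through step 6)
position 8 holds 0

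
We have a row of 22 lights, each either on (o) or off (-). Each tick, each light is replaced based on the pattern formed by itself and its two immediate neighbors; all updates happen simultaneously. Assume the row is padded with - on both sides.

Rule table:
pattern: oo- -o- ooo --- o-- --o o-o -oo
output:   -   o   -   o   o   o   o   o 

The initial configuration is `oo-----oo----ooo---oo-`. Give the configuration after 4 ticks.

tick 1: o-oooooo-ooooo--oooo-o
tick 2: ooo-----oo----ooo---oo
tick 3: o--oooooo-ooooo--oooo-
tick 4: oooo-----oo----ooo---o

oooo-----oo----ooo---o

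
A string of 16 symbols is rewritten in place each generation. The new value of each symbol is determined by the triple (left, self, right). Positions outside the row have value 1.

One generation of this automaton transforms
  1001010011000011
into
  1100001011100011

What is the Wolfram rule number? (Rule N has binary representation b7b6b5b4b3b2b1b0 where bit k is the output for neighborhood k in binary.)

216

position 15: 111 → 1  (bit 7 = 1)
position 0: 110 → 1  (bit 6 = 1)
position 4: 101 → 0  (bit 5 = 0)
position 1: 100 → 1  (bit 4 = 1)
position 8: 011 → 1  (bit 3 = 1)
position 3: 010 → 0  (bit 2 = 0)
position 2: 001 → 0  (bit 1 = 0)
position 11: 000 → 0  (bit 0 = 0)
bits b7..b0 = 11011000 = 216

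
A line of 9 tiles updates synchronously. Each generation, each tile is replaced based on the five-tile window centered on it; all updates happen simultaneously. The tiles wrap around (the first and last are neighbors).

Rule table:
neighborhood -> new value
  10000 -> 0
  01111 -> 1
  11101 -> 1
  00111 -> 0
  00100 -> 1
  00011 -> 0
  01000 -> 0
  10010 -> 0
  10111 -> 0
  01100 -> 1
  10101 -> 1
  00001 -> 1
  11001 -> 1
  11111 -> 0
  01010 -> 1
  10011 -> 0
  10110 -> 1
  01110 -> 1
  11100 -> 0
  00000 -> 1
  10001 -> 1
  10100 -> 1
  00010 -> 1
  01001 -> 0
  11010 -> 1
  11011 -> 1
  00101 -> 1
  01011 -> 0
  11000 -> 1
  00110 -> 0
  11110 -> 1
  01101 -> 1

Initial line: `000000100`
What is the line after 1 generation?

111111100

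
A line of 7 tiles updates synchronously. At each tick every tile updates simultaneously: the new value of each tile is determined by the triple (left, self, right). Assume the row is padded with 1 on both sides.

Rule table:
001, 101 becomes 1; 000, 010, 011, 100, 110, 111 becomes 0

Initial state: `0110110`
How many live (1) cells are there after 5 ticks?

1001001
0010010
0100101
1001010
0010101
count of 1: 3

3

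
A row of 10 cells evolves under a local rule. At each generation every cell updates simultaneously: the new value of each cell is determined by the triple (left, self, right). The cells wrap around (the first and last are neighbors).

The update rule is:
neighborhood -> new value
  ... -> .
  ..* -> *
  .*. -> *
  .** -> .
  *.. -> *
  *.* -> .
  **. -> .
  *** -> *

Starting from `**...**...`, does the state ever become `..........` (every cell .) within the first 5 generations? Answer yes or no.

no

generation 1: ..*.*..*.*
generation 2: ***.****.*
generation 3: **...**...  (repeats generation 0; period 3)
generation 5: ***.****.*
generation 5 is ***.****.*, still not uniform .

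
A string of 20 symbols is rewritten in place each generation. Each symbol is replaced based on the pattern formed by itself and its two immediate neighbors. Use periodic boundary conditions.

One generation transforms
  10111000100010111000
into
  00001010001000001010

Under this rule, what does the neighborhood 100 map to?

0

At position 5 the neighborhood is 100; the next row has 0 there.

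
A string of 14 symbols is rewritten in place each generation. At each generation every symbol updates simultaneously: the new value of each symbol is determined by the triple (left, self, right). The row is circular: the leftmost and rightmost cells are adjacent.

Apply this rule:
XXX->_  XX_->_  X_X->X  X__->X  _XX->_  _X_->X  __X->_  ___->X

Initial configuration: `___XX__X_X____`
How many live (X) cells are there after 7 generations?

generation 1: XX___X_XXXXXXX
generation 2: __XX_XX_______
generation 3: X___X__XXXXXXX
generation 4: _XX_XX________
generation 5: ___X__XXXXXXXX
generation 6: XX_XX_________
generation 7: __X__XXXXXXXX_
count of X: 9

9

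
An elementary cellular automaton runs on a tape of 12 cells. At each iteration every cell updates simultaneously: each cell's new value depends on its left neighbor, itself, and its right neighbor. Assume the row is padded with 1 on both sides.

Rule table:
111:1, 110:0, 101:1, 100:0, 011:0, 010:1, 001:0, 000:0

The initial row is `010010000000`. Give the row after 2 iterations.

100010000000

iteration 1: 110010000000
iteration 2: 100010000000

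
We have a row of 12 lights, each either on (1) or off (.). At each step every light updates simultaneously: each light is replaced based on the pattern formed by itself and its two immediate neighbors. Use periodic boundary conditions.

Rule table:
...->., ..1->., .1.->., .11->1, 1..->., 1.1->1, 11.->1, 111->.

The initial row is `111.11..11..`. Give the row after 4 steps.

.11.....11..

1.1111..11..
.11..1..11..
.11.....11..
.11.....11..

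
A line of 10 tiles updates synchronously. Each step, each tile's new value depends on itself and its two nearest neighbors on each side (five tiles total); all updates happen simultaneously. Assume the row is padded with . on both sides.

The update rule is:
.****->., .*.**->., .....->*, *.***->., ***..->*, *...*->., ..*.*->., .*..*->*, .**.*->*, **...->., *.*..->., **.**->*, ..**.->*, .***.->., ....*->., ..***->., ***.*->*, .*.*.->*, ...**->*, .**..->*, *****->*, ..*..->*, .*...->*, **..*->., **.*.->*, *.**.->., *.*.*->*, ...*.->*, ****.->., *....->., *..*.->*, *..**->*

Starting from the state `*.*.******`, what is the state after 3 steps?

step 1: .**...**.*
step 2: ***..****.
step 3: ..*.*...*.

..*.*...*.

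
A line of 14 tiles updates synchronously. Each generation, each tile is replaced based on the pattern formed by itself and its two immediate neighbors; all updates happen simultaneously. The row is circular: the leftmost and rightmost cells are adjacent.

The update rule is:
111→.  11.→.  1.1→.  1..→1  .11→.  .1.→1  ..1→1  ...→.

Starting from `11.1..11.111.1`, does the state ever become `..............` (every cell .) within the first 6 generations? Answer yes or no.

generation 1: ...111........
generation 2: ..1...1.......
generation 3: .111.111......
generation 4: 1.......1.....
generation 5: 11.....111...1
generation 6: ..1...1...1.1.
generation 6 is ..1...1...1.1., still not uniform .

no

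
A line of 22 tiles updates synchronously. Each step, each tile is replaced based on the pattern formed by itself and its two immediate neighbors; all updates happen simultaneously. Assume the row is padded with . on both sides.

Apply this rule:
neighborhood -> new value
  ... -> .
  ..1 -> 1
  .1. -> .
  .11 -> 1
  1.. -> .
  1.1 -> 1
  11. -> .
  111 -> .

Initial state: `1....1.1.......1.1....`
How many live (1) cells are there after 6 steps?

step 1: ....1.1.......1.1.....
step 2: ...1.1.......1.1......
step 3: ..1.1.......1.1.......
step 4: .1.1.......1.1........
step 5: 1.1.......1.1.........
step 6: .1.......1.1..........
count of 1: 3

3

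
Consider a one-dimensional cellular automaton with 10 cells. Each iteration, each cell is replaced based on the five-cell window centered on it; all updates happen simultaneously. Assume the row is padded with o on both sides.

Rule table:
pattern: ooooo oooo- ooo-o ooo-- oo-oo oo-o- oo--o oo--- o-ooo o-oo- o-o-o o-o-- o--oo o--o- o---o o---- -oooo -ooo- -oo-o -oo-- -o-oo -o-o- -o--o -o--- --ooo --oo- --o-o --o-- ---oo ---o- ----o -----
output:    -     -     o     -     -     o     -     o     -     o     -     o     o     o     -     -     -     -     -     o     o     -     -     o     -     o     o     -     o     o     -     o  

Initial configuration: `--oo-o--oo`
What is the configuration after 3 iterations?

oo-oooo---

-oo-oo-o--
-o--o-oo-o
oo-oooo---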